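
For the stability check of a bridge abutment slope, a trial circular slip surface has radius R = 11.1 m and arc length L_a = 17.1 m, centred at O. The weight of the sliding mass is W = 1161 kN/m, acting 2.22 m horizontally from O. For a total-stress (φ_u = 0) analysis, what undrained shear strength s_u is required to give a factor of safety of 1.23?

FS = s_u·L_a·R / (W·d), so s_u = FS·W·d / (L_a·R).
s_u = 1.23·1161·2.22 / (17.10·11.1) = 3170.2 / 189.81 = 16.70 kPa

s_u = 16.7 kPa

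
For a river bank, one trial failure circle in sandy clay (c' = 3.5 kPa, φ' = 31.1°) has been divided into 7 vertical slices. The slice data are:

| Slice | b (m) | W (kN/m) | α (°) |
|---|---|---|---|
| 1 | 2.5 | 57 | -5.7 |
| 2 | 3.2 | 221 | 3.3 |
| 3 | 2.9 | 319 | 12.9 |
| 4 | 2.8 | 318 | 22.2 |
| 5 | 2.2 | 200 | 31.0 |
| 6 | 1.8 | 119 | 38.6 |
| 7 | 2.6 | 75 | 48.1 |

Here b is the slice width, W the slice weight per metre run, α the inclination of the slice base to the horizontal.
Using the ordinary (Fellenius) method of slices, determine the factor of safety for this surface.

Ordinary method of slices: FS = Σ[c'·Δl_i + (W_i cosα_i)·tanφ'] / Σ W_i sinα_i, with Δl_i = b_i / cosα_i.
Slice 1: Δl = 2.5/cos(-5.7°) = 2.512 m; N'_1 = 57·cos(-5.7°) = 56.7; c'Δl = 8.79; W sinα = -5.7
Slice 2: Δl = 3.2/cos3.3° = 3.205 m; N'_2 = 221·cos3.3° = 220.6; c'Δl = 11.22; W sinα = 12.7
Slice 3: Δl = 2.9/cos12.9° = 2.975 m; N'_3 = 319·cos12.9° = 310.9; c'Δl = 10.41; W sinα = 71.2
Slice 4: Δl = 2.8/cos22.2° = 3.024 m; N'_4 = 318·cos22.2° = 294.4; c'Δl = 10.58; W sinα = 120.2
Slice 5: Δl = 2.2/cos31.0° = 2.567 m; N'_5 = 200·cos31.0° = 171.4; c'Δl = 8.98; W sinα = 103.0
Slice 6: Δl = 1.8/cos38.6° = 2.303 m; N'_6 = 119·cos38.6° = 93.0; c'Δl = 8.06; W sinα = 74.2
Slice 7: Δl = 2.6/cos48.1° = 3.893 m; N'_7 = 75·cos48.1° = 50.1; c'Δl = 13.63; W sinα = 55.8
Σc'Δl = 71.7 kN/m; ΣN' = 1197.2 kN/m; ΣW sinα = 431.5 kN/m
Resisting = 71.7 + 1197.2·tan31.1° = 71.7 + 722.2 = 793.9 kN/m
FS = 793.9 / 431.5 = 1.840

FS = 1.84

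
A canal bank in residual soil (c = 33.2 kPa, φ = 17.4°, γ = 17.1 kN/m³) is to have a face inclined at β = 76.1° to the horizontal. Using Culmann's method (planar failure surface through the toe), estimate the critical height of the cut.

Culmann's analysis gives the critical failure plane at α_cr = (β + φ)/2 = (76.1 + 17.4)/2 = 46.8°, and the critical height
H_c = (4c/γ) · sinβ cosφ / [1 − cos(β − φ)]
    = (4·33.2/17.1) · sin76.1°·cos17.4° / [1 − cos(58.7°)]
    = 7.766 · 0.9707·0.9542 / [1 − 0.5195]
    = 7.766 · 0.9263 / 0.4805
    = 14.97 m

H_c = 14.97 m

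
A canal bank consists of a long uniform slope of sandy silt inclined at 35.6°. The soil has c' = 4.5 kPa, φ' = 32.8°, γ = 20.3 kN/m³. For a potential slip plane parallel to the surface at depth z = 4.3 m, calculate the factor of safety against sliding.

FS = 1.01

For an infinite slope with a slip plane parallel to the surface (no pore pressure): FS = [c' + γz cos²β tanφ'] / [γz sinβ cosβ].
γz = 20.3·4.3 = 87.29 kN/m²
Numerator = 4.5 + 87.29·cos²35.6°·tan32.8° = 4.5 + 87.29·0.6611·0.6445 = 41.692 kPa
Denominator = 87.29·sin35.6°·cos35.6° = 87.29·0.5821·0.8131 = 41.317 kPa
FS = 41.692 / 41.317 = 1.009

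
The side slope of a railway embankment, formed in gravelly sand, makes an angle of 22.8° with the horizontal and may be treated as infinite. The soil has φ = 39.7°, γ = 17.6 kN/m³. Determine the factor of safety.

FS = 1.98

For a dry cohesionless infinite slope the factor of safety is FS = tanφ / tanβ.
FS = tan39.7° / tan22.8° = 0.8302 / 0.4204 = 1.975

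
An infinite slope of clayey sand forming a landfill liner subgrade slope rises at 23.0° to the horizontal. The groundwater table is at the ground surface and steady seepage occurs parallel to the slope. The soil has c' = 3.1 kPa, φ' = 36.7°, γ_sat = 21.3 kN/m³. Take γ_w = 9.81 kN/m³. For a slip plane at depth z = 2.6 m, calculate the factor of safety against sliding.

With seepage parallel to the slope and the water table at the surface, the effective normal stress on the slip plane uses the buoyant unit weight γ' = γ_sat − γ_w while the driving shear stress uses γ_sat:
FS = [c' + γ' z cos²β tanφ'] / [γ_sat z sinβ cosβ]
γ' = 21.3 − 9.81 = 11.49 kN/m³
Numerator = 3.1 + 11.49·2.6·cos²23.0°·tan36.7° = 3.1 + 11.49·2.6·0.8473·0.7454 = 21.968 kPa
Denominator = 21.3·2.6·sin23.0°·cos23.0° = 21.3·2.6·0.3907·0.9205 = 19.919 kPa
FS = 21.968 / 19.919 = 1.103

FS = 1.10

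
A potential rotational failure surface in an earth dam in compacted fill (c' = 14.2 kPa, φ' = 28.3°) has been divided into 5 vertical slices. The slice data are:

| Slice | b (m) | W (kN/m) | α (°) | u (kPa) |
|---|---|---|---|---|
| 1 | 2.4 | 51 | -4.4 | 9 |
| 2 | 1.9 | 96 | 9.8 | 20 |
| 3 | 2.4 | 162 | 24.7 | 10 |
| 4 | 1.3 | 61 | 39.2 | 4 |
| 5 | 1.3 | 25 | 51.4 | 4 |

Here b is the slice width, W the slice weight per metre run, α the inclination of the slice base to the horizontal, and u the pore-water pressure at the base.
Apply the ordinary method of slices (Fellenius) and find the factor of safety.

FS = 2.09

Ordinary method of slices: FS = Σ[c'·Δl_i + (W_i cosα_i − u_i·Δl_i)·tanφ'] / Σ W_i sinα_i, with Δl_i = b_i / cosα_i.
Slice 1: Δl = 2.4/cos(-4.4°) = 2.407 m; N'_1 = 51·cos(-4.4°) − 9·2.407 = 29.2; c'Δl = 34.18; W sinα = -3.9
Slice 2: Δl = 1.9/cos9.8° = 1.928 m; N'_2 = 96·cos9.8° − 20·1.928 = 56.0; c'Δl = 27.38; W sinα = 16.3
Slice 3: Δl = 2.4/cos24.7° = 2.642 m; N'_3 = 162·cos24.7° − 10·2.642 = 120.8; c'Δl = 37.51; W sinα = 67.7
Slice 4: Δl = 1.3/cos39.2° = 1.678 m; N'_4 = 61·cos39.2° − 4·1.678 = 40.6; c'Δl = 23.82; W sinα = 38.6
Slice 5: Δl = 1.3/cos51.4° = 2.084 m; N'_5 = 25·cos51.4° − 4·2.084 = 7.3; c'Δl = 29.59; W sinα = 19.5
Σc'Δl = 152.5 kN/m; ΣN' = 253.8 kN/m; ΣW sinα = 138.2 kN/m
Resisting = 152.5 + 253.8·tan28.3° = 152.5 + 136.7 = 289.1 kN/m
FS = 289.1 / 138.2 = 2.092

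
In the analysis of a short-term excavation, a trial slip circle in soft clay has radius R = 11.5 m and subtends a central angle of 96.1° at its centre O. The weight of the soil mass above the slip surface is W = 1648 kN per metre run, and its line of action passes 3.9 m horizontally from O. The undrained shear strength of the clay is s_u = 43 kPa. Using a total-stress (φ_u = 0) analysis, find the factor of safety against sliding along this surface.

Taking moments about the centre O, the resisting moment is provided by the undrained shear strength acting along the arc:
Arc length L_a = R·θ = 11.5·(96.1°·π/180) = 11.5·1.6773 = 19.29 m
M_R = s_u·L_a·R = 43·19.29·11.5 = 9538.2 kN·m/m
M_D = W·d = 1648·3.9 = 6427.2 kN·m/m
FS = M_R / M_D = 9538.2 / 6427.2 = 1.484

FS = 1.48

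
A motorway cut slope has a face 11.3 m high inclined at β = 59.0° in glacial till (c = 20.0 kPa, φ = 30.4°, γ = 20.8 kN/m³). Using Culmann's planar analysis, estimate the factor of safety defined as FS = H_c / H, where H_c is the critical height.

FS = 2.06

H_c = (4c/γ) · sinβ cosφ / [1 − cos(β − φ)]
    = (4·20.0/20.8) · sin59.0°·cos30.4° / [1 − cos28.6°]
    = 3.846 · 0.7393 / 0.1220 = 23.30 m
FS = H_c / H = 23.30 / 11.3 = 2.062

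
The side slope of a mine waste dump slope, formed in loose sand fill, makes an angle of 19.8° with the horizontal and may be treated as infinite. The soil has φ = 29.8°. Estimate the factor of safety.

FS = 1.59

For a dry cohesionless infinite slope the factor of safety is FS = tanφ / tanβ.
FS = tan29.8° / tan19.8° = 0.5727 / 0.3600 = 1.591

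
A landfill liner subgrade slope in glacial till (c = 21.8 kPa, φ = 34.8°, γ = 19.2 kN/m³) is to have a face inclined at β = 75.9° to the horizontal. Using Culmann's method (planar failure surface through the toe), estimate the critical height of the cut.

Culmann's analysis gives the critical failure plane at α_cr = (β + φ)/2 = (75.9 + 34.8)/2 = 55.4°, and the critical height
H_c = (4c/γ) · sinβ cosφ / [1 − cos(β − φ)]
    = (4·21.8/19.2) · sin75.9°·cos34.8° / [1 − cos(41.1°)]
    = 4.542 · 0.9699·0.8211 / [1 − 0.7536]
    = 4.542 · 0.7964 / 0.2464
    = 14.68 m

H_c = 14.68 m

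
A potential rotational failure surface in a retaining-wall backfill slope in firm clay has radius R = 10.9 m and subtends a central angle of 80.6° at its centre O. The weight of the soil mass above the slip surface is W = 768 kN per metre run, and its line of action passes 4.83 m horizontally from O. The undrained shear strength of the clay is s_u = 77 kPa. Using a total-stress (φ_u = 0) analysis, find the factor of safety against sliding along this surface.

Taking moments about the centre O, the resisting moment is provided by the undrained shear strength acting along the arc:
Arc length L_a = R·θ = 10.9·(80.6°·π/180) = 10.9·1.4067 = 15.33 m
M_R = s_u·L_a·R = 77·15.33·10.9 = 12869.3 kN·m/m
M_D = W·d = 768·4.83 = 3709.4 kN·m/m
FS = M_R / M_D = 12869.3 / 3709.4 = 3.469

FS = 3.47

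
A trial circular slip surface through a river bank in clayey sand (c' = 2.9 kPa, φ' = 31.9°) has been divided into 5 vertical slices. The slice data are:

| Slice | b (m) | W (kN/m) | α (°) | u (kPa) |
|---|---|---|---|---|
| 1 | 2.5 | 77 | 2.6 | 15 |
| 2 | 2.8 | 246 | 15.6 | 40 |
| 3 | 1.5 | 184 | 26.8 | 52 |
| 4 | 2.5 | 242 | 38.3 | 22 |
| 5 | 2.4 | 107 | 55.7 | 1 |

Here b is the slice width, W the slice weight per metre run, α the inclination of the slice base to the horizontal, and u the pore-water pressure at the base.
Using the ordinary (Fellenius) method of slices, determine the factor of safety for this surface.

FS = 0.76

Ordinary method of slices: FS = Σ[c'·Δl_i + (W_i cosα_i − u_i·Δl_i)·tanφ'] / Σ W_i sinα_i, with Δl_i = b_i / cosα_i.
Slice 1: Δl = 2.5/cos2.6° = 2.503 m; N'_1 = 77·cos2.6° − 15·2.503 = 39.4; c'Δl = 7.26; W sinα = 3.5
Slice 2: Δl = 2.8/cos15.6° = 2.907 m; N'_2 = 246·cos15.6° − 40·2.907 = 120.7; c'Δl = 8.43; W sinα = 66.2
Slice 3: Δl = 1.5/cos26.8° = 1.681 m; N'_3 = 184·cos26.8° − 52·1.681 = 76.8; c'Δl = 4.87; W sinα = 83.0
Slice 4: Δl = 2.5/cos38.3° = 3.186 m; N'_4 = 242·cos38.3° − 22·3.186 = 119.8; c'Δl = 9.24; W sinα = 150.0
Slice 5: Δl = 2.4/cos55.7° = 4.259 m; N'_5 = 107·cos55.7° − 1·4.259 = 56.0; c'Δl = 12.35; W sinα = 88.4
Σc'Δl = 42.2 kN/m; ΣN' = 412.8 kN/m; ΣW sinα = 391.0 kN/m
Resisting = 42.2 + 412.8·tan31.9° = 42.2 + 256.9 = 299.1 kN/m
FS = 299.1 / 391.0 = 0.765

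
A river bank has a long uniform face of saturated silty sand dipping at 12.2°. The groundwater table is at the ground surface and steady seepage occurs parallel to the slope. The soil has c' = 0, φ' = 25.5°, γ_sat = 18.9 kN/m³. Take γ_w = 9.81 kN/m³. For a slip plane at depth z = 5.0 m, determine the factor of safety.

With seepage parallel to the slope and the water table at the surface, the effective normal stress on the slip plane uses the buoyant unit weight γ' = γ_sat − γ_w while the driving shear stress uses γ_sat:
FS = [c' + γ' z cos²β tanφ'] / [γ_sat z sinβ cosβ]
(For c' = 0 this reduces to FS = (γ'/γ_sat)·tanφ'/tanβ.)
γ' = 18.9 − 9.81 = 9.09 kN/m³
Numerator = 0.0 + 9.09·5.0·cos²12.2°·tan25.5° = 0.0 + 9.09·5.0·0.9553·0.4770 = 20.710 kPa
Denominator = 18.9·5.0·sin12.2°·cos12.2° = 18.9·5.0·0.2113·0.9774 = 19.519 kPa
FS = 20.710 / 19.519 = 1.061

FS = 1.06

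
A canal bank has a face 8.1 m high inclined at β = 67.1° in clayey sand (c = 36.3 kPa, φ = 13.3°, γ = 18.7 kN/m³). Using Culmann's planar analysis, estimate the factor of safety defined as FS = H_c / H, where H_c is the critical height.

FS = 2.10

H_c = (4c/γ) · sinβ cosφ / [1 − cos(β − φ)]
    = (4·36.3/18.7) · sin67.1°·cos13.3° / [1 − cos53.8°]
    = 7.765 · 0.8965 / 0.4094 = 17.00 m
FS = H_c / H = 17.00 / 8.1 = 2.099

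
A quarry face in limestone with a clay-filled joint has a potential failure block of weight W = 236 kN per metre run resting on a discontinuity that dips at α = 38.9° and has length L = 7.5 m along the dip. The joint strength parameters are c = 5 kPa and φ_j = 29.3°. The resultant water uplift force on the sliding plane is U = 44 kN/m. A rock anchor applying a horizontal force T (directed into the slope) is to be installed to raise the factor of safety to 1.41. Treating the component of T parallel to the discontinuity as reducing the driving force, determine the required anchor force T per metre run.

Resolving forces along and normal to the sliding plane, with the horizontal anchor force T adding T·sinα to the effective normal force and T·cosα acting up the plane against the driving force:
FS = [cL + (W cosα − U + T sinα) tanφ_j] / [W sinα − T cosα]
Without the anchor: N' = 139.7 kN/m, driving T_d = 148.2 kN/m, resisting R = 5·7.5 + 139.7·tan29.3° = 115.9 kN/m, FS = 0.78.
Setting FS = 1.41 and solving for T:
1.41·(148.2 − T cos38.9°) = 115.9 + T sin38.9°·tan29.3°
T·(sin38.9°·tan29.3° + 1.41·cos38.9°) = 1.41·148.2 − 115.9
T·(0.6280·0.5612 + 1.41·0.7782) = 209.0 − 115.9 = 93.1
T·1.4497 = 93.1
T = 64.2 kN/m

T = 64 kN/m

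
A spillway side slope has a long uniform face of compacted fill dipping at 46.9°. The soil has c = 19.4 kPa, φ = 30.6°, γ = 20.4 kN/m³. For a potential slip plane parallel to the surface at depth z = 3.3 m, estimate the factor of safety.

FS = 1.13

For an infinite slope with a slip plane parallel to the surface (no pore pressure): FS = [c + γz cos²β tanφ] / [γz sinβ cosβ].
γz = 20.4·3.3 = 67.32 kN/m²
Numerator = 19.4 + 67.32·cos²46.9°·tan30.6° = 19.4 + 67.32·0.4669·0.5914 = 37.987 kPa
Denominator = 67.32·sin46.9°·cos46.9° = 67.32·0.7302·0.6833 = 33.586 kPa
FS = 37.987 / 33.586 = 1.131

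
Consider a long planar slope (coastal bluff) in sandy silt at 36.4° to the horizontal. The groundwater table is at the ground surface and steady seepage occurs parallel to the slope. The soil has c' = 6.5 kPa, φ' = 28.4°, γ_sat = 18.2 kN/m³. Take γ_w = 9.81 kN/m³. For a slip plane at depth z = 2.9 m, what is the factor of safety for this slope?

With seepage parallel to the slope and the water table at the surface, the effective normal stress on the slip plane uses the buoyant unit weight γ' = γ_sat − γ_w while the driving shear stress uses γ_sat:
FS = [c' + γ' z cos²β tanφ'] / [γ_sat z sinβ cosβ]
γ' = 18.2 − 9.81 = 8.39 kN/m³
Numerator = 6.5 + 8.39·2.9·cos²36.4°·tan28.4° = 6.5 + 8.39·2.9·0.6479·0.5407 = 15.023 kPa
Denominator = 18.2·2.9·sin36.4°·cos36.4° = 18.2·2.9·0.5934·0.8049 = 25.210 kPa
FS = 15.023 / 25.210 = 0.596

FS = 0.60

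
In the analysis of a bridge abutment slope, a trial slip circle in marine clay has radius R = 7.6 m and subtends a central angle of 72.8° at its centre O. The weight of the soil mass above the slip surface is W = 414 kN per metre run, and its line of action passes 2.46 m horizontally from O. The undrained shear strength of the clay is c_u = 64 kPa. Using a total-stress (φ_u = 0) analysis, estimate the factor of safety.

Taking moments about the centre O, the resisting moment is provided by the undrained shear strength acting along the arc:
Arc length L_a = R·θ = 7.6·(72.8°·π/180) = 7.6·1.2706 = 9.66 m
M_R = c_u·L_a·R = 64·9.66·7.6 = 4696.9 kN·m/m
M_D = W·d = 414·2.46 = 1018.4 kN·m/m
FS = M_R / M_D = 4696.9 / 1018.4 = 4.612

FS = 4.61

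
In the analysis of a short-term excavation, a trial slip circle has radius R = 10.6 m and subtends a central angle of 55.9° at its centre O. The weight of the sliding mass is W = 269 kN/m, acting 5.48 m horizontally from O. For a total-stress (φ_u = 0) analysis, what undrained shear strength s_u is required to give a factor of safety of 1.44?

FS = s_u·L_a·R / (W·d), so s_u = FS·W·d / (L_a·R).
Arc length L_a = R·θ = 10.6·(55.9°·π/180) = 10.6·0.9756 = 10.34 m
s_u = 1.44·269·5.48 / (10.34·10.6) = 2122.7 / 109.62 = 19.36 kPa

s_u = 19.4 kPa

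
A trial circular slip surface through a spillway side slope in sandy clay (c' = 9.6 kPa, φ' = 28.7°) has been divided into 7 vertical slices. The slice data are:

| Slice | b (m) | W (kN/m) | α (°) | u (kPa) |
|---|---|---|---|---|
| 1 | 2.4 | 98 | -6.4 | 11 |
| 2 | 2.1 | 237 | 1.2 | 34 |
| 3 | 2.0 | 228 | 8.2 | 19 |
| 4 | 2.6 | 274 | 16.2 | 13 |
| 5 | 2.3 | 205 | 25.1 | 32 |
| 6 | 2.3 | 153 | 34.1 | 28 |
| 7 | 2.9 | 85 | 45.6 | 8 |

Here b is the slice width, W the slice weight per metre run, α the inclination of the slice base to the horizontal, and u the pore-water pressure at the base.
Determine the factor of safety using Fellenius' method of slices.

Ordinary method of slices: FS = Σ[c'·Δl_i + (W_i cosα_i − u_i·Δl_i)·tanφ'] / Σ W_i sinα_i, with Δl_i = b_i / cosα_i.
Slice 1: Δl = 2.4/cos(-6.4°) = 2.415 m; N'_1 = 98·cos(-6.4°) − 11·2.415 = 70.8; c'Δl = 23.18; W sinα = -10.9
Slice 2: Δl = 2.1/cos1.2° = 2.100 m; N'_2 = 237·cos1.2° − 34·2.100 = 165.5; c'Δl = 20.16; W sinα = 5.0
Slice 3: Δl = 2.0/cos8.2° = 2.021 m; N'_3 = 228·cos8.2° − 19·2.021 = 187.3; c'Δl = 19.40; W sinα = 32.5
Slice 4: Δl = 2.6/cos16.2° = 2.708 m; N'_4 = 274·cos16.2° − 13·2.708 = 227.9; c'Δl = 25.99; W sinα = 76.4
Slice 5: Δl = 2.3/cos25.1° = 2.540 m; N'_5 = 205·cos25.1° − 32·2.540 = 104.4; c'Δl = 24.38; W sinα = 87.0
Slice 6: Δl = 2.3/cos34.1° = 2.778 m; N'_6 = 153·cos34.1° − 28·2.778 = 48.9; c'Δl = 26.66; W sinα = 85.8
Slice 7: Δl = 2.9/cos45.6° = 4.145 m; N'_7 = 85·cos45.6° − 8·4.145 = 26.3; c'Δl = 39.79; W sinα = 60.7
Σc'Δl = 179.6 kN/m; ΣN' = 831.2 kN/m; ΣW sinα = 336.5 kN/m
Resisting = 179.6 + 831.2·tan28.7° = 179.6 + 455.0 = 634.6 kN/m
FS = 634.6 / 336.5 = 1.886

FS = 1.89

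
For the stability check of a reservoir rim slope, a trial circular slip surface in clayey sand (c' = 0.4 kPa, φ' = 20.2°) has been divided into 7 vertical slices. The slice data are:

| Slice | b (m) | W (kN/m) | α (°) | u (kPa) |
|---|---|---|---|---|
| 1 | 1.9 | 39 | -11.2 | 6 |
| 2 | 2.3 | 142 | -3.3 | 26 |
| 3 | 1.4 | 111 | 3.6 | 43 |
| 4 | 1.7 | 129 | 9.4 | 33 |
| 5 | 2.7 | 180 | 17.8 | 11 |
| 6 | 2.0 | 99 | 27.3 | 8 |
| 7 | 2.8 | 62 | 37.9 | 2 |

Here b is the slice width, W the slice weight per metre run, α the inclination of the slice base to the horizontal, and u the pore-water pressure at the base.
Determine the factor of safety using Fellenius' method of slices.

FS = 1.22

Ordinary method of slices: FS = Σ[c'·Δl_i + (W_i cosα_i − u_i·Δl_i)·tanφ'] / Σ W_i sinα_i, with Δl_i = b_i / cosα_i.
Slice 1: Δl = 1.9/cos(-11.2°) = 1.937 m; N'_1 = 39·cos(-11.2°) − 6·1.937 = 26.6; c'Δl = 0.77; W sinα = -7.6
Slice 2: Δl = 2.3/cos(-3.3°) = 2.304 m; N'_2 = 142·cos(-3.3°) − 26·2.304 = 81.9; c'Δl = 0.92; W sinα = -8.2
Slice 3: Δl = 1.4/cos3.6° = 1.403 m; N'_3 = 111·cos3.6° − 43·1.403 = 50.5; c'Δl = 0.56; W sinα = 7.0
Slice 4: Δl = 1.7/cos9.4° = 1.723 m; N'_4 = 129·cos9.4° − 33·1.723 = 70.4; c'Δl = 0.69; W sinα = 21.1
Slice 5: Δl = 2.7/cos17.8° = 2.836 m; N'_5 = 180·cos17.8° − 11·2.836 = 140.2; c'Δl = 1.13; W sinα = 55.0
Slice 6: Δl = 2.0/cos27.3° = 2.251 m; N'_6 = 99·cos27.3° − 8·2.251 = 70.0; c'Δl = 0.90; W sinα = 45.4
Slice 7: Δl = 2.8/cos37.9° = 3.548 m; N'_7 = 62·cos37.9° − 2·3.548 = 41.8; c'Δl = 1.42; W sinα = 38.1
Σc'Δl = 6.4 kN/m; ΣN' = 481.4 kN/m; ΣW sinα = 150.8 kN/m
Resisting = 6.4 + 481.4·tan20.2° = 6.4 + 177.1 = 183.5 kN/m
FS = 183.5 / 150.8 = 1.217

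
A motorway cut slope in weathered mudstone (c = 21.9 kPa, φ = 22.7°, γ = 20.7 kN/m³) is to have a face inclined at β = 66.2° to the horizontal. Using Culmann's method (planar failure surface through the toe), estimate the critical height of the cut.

H_c = 13.01 m

Culmann's analysis gives the critical failure plane at α_cr = (β + φ)/2 = (66.2 + 22.7)/2 = 44.5°, and the critical height
H_c = (4c/γ) · sinβ cosφ / [1 − cos(β − φ)]
    = (4·21.9/20.7) · sin66.2°·cos22.7° / [1 − cos(43.5°)]
    = 4.232 · 0.9150·0.9225 / [1 − 0.7254]
    = 4.232 · 0.8441 / 0.2746
    = 13.01 m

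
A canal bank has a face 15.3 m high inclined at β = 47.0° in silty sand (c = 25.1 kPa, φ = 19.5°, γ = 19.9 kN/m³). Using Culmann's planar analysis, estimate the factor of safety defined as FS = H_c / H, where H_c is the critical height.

FS = 2.01

H_c = (4c/γ) · sinβ cosφ / [1 − cos(β − φ)]
    = (4·25.1/19.9) · sin47.0°·cos19.5° / [1 − cos27.5°]
    = 5.045 · 0.6894 / 0.1130 = 30.78 m
FS = H_c / H = 30.78 / 15.3 = 2.012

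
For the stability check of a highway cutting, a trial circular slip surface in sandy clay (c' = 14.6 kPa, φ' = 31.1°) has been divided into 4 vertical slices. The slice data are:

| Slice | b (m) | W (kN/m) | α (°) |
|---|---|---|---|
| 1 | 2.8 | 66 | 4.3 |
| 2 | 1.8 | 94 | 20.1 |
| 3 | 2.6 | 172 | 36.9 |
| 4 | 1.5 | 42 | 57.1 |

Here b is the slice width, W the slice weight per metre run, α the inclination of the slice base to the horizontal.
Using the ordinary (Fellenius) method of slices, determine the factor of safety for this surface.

Ordinary method of slices: FS = Σ[c'·Δl_i + (W_i cosα_i)·tanφ'] / Σ W_i sinα_i, with Δl_i = b_i / cosα_i.
Slice 1: Δl = 2.8/cos4.3° = 2.808 m; N'_1 = 66·cos4.3° = 65.8; c'Δl = 41.00; W sinα = 4.9
Slice 2: Δl = 1.8/cos20.1° = 1.917 m; N'_2 = 94·cos20.1° = 88.3; c'Δl = 27.98; W sinα = 32.3
Slice 3: Δl = 2.6/cos36.9° = 3.251 m; N'_3 = 172·cos36.9° = 137.5; c'Δl = 47.47; W sinα = 103.3
Slice 4: Δl = 1.5/cos57.1° = 2.762 m; N'_4 = 42·cos57.1° = 22.8; c'Δl = 40.32; W sinα = 35.3
Σc'Δl = 156.8 kN/m; ΣN' = 314.4 kN/m; ΣW sinα = 175.8 kN/m
Resisting = 156.8 + 314.4·tan31.1° = 156.8 + 189.7 = 346.5 kN/m
FS = 346.5 / 175.8 = 1.971

FS = 1.97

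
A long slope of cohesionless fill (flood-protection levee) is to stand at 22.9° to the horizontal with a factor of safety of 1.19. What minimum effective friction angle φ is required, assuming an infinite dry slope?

φ = 26.7°

FS = tanφ/tanβ ⇒ tanφ = FS · tanβ = 1.19 · tan22.9° = 0.5027
φ = arctan(0.5027) = 26.69°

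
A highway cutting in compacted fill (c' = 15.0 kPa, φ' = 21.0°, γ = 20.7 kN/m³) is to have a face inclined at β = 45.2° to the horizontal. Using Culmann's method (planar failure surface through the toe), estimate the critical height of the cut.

H_c = 21.85 m

Culmann's analysis gives the critical failure plane at α_cr = (β + φ')/2 = (45.2 + 21.0)/2 = 33.1°, and the critical height
H_c = (4c'/γ) · sinβ cosφ' / [1 − cos(β − φ')]
    = (4·15.0/20.7) · sin45.2°·cos21.0° / [1 − cos(24.2°)]
    = 2.899 · 0.7096·0.9336 / [1 − 0.9121]
    = 2.899 · 0.6624 / 0.0879
    = 21.85 m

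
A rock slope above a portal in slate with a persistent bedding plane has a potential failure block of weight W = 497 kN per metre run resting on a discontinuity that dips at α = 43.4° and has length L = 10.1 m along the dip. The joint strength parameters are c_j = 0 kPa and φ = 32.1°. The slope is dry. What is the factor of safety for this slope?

FS = 0.66

Resolving the block weight along and normal to the plane and applying the Mohr–Coulomb strength on the joint:
N' = W cosα = 497·cos43.4° = 361.1 kN/m
Driving force T = W sinα = 497·sin43.4° = 341.5 kN/m
Resisting force R = c_j·L + N'·tanφ = 0·10.1 + 361.1·tan32.1° = 0.0 + 226.5 = 226.5 kN/m
FS = R / T = 226.5 / 341.5 = 0.663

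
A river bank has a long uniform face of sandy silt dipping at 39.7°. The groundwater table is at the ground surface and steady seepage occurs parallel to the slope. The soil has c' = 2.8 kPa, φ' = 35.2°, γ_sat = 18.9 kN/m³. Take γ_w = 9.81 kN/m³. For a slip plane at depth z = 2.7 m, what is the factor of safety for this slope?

With seepage parallel to the slope and the water table at the surface, the effective normal stress on the slip plane uses the buoyant unit weight γ' = γ_sat − γ_w while the driving shear stress uses γ_sat:
FS = [c' + γ' z cos²β tanφ'] / [γ_sat z sinβ cosβ]
γ' = 18.9 − 9.81 = 9.09 kN/m³
Numerator = 2.8 + 9.09·2.7·cos²39.7°·tan35.2° = 2.8 + 9.09·2.7·0.5920·0.7054 = 13.049 kPa
Denominator = 18.9·2.7·sin39.7°·cos39.7° = 18.9·2.7·0.6388·0.7694 = 25.080 kPa
FS = 13.049 / 25.080 = 0.520

FS = 0.52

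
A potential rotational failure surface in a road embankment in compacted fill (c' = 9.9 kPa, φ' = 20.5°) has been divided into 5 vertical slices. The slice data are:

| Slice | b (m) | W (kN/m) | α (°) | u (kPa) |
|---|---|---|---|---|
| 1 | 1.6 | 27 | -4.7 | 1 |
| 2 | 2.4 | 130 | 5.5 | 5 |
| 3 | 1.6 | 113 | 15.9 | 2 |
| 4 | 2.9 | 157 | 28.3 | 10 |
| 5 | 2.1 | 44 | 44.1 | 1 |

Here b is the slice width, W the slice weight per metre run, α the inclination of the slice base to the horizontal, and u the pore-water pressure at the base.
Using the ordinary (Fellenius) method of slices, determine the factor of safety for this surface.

Ordinary method of slices: FS = Σ[c'·Δl_i + (W_i cosα_i − u_i·Δl_i)·tanφ'] / Σ W_i sinα_i, with Δl_i = b_i / cosα_i.
Slice 1: Δl = 1.6/cos(-4.7°) = 1.605 m; N'_1 = 27·cos(-4.7°) − 1·1.605 = 25.3; c'Δl = 15.89; W sinα = -2.2
Slice 2: Δl = 2.4/cos5.5° = 2.411 m; N'_2 = 130·cos5.5° − 5·2.411 = 117.3; c'Δl = 23.87; W sinα = 12.5
Slice 3: Δl = 1.6/cos15.9° = 1.664 m; N'_3 = 113·cos15.9° − 2·1.664 = 105.3; c'Δl = 16.47; W sinα = 31.0
Slice 4: Δl = 2.9/cos28.3° = 3.294 m; N'_4 = 157·cos28.3° − 10·3.294 = 105.3; c'Δl = 32.61; W sinα = 74.4
Slice 5: Δl = 2.1/cos44.1° = 2.924 m; N'_5 = 44·cos44.1° − 1·2.924 = 28.7; c'Δl = 28.95; W sinα = 30.6
Σc'Δl = 117.8 kN/m; ΣN' = 382.0 kN/m; ΣW sinα = 146.3 kN/m
Resisting = 117.8 + 382.0·tan20.5° = 117.8 + 142.8 = 260.6 kN/m
FS = 260.6 / 146.3 = 1.782

FS = 1.78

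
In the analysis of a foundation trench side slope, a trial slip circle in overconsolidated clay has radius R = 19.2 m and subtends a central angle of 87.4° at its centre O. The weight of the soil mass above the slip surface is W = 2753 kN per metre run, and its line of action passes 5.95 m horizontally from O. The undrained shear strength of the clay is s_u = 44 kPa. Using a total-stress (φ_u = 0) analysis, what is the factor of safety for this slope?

FS = 1.51

Taking moments about the centre O, the resisting moment is provided by the undrained shear strength acting along the arc:
Arc length L_a = R·θ = 19.2·(87.4°·π/180) = 19.2·1.5254 = 29.29 m
M_R = s_u·L_a·R = 44·29.29·19.2 = 24742.5 kN·m/m
M_D = W·d = 2753·5.95 = 16380.4 kN·m/m
FS = M_R / M_D = 24742.5 / 16380.4 = 1.511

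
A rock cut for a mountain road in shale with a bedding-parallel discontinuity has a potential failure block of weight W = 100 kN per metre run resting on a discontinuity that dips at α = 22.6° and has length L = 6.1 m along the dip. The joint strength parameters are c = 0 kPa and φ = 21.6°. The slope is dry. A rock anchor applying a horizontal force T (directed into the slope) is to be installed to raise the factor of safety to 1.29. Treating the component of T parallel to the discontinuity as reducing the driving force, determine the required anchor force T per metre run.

T = 10 kN/m

Resolving forces along and normal to the sliding plane, with the horizontal anchor force T adding T·sinα to the effective normal force and T·cosα acting up the plane against the driving force:
FS = [cL + (W cosα + T sinα) tanφ] / [W sinα − T cosα]
Without the anchor: N' = 92.3 kN/m, driving T_d = 38.4 kN/m, resisting R = 0·6.1 + 92.3·tan21.6° = 36.6 kN/m, FS = 0.95.
Setting FS = 1.29 and solving for T:
1.29·(38.4 − T cos22.6°) = 36.6 + T sin22.6°·tan21.6°
T·(sin22.6°·tan21.6° + 1.29·cos22.6°) = 1.29·38.4 − 36.6
T·(0.3843·0.3959 + 1.29·0.9232) = 49.6 − 36.6 = 13.0
T·1.3431 = 13.0
T = 9.7 kN/m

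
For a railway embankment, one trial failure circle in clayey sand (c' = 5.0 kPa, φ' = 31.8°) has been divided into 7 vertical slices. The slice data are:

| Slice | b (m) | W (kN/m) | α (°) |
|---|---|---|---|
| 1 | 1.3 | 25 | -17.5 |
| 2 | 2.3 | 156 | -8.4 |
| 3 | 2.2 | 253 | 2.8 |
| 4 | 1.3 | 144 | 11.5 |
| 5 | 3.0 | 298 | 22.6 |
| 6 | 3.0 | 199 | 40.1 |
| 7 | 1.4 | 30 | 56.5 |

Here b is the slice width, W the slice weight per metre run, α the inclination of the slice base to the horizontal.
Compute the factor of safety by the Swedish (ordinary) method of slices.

Ordinary method of slices: FS = Σ[c'·Δl_i + (W_i cosα_i)·tanφ'] / Σ W_i sinα_i, with Δl_i = b_i / cosα_i.
Slice 1: Δl = 1.3/cos(-17.5°) = 1.363 m; N'_1 = 25·cos(-17.5°) = 23.8; c'Δl = 6.82; W sinα = -7.5
Slice 2: Δl = 2.3/cos(-8.4°) = 2.325 m; N'_2 = 156·cos(-8.4°) = 154.3; c'Δl = 11.62; W sinα = -22.8
Slice 3: Δl = 2.2/cos2.8° = 2.203 m; N'_3 = 253·cos2.8° = 252.7; c'Δl = 11.01; W sinα = 12.4
Slice 4: Δl = 1.3/cos11.5° = 1.327 m; N'_4 = 144·cos11.5° = 141.1; c'Δl = 6.63; W sinα = 28.7
Slice 5: Δl = 3.0/cos22.6° = 3.250 m; N'_5 = 298·cos22.6° = 275.1; c'Δl = 16.25; W sinα = 114.5
Slice 6: Δl = 3.0/cos40.1° = 3.922 m; N'_6 = 199·cos40.1° = 152.2; c'Δl = 19.61; W sinα = 128.2
Slice 7: Δl = 1.4/cos56.5° = 2.537 m; N'_7 = 30·cos56.5° = 16.6; c'Δl = 12.68; W sinα = 25.0
Σc'Δl = 84.6 kN/m; ΣN' = 1015.9 kN/m; ΣW sinα = 278.5 kN/m
Resisting = 84.6 + 1015.9·tan31.8° = 84.6 + 629.9 = 714.5 kN/m
FS = 714.5 / 278.5 = 2.566

FS = 2.57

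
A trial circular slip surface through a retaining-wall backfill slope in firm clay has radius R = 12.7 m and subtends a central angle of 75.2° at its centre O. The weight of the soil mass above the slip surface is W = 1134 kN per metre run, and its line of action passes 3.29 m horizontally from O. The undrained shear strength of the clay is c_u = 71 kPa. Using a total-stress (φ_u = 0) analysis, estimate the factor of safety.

Taking moments about the centre O, the resisting moment is provided by the undrained shear strength acting along the arc:
Arc length L_a = R·θ = 12.7·(75.2°·π/180) = 12.7·1.3125 = 16.67 m
M_R = c_u·L_a·R = 71·16.67·12.7 = 15030.1 kN·m/m
M_D = W·d = 1134·3.29 = 3730.9 kN·m/m
FS = M_R / M_D = 15030.1 / 3730.9 = 4.029

FS = 4.03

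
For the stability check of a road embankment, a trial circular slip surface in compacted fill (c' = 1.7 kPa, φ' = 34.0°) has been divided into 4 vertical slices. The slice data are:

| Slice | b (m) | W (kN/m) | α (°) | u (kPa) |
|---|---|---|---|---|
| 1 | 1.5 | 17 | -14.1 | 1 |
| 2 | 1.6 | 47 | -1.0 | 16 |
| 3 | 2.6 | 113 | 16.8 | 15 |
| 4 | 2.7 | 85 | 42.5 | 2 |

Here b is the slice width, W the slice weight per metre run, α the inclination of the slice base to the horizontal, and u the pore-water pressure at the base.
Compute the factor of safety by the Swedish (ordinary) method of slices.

Ordinary method of slices: FS = Σ[c'·Δl_i + (W_i cosα_i − u_i·Δl_i)·tanφ'] / Σ W_i sinα_i, with Δl_i = b_i / cosα_i.
Slice 1: Δl = 1.5/cos(-14.1°) = 1.547 m; N'_1 = 17·cos(-14.1°) − 1·1.547 = 14.9; c'Δl = 2.63; W sinα = -4.1
Slice 2: Δl = 1.6/cos(-1.0°) = 1.600 m; N'_2 = 47·cos(-1.0°) − 16·1.600 = 21.4; c'Δl = 2.72; W sinα = -0.8
Slice 3: Δl = 2.6/cos16.8° = 2.716 m; N'_3 = 113·cos16.8° − 15·2.716 = 67.4; c'Δl = 4.62; W sinα = 32.7
Slice 4: Δl = 2.7/cos42.5° = 3.662 m; N'_4 = 85·cos42.5° − 2·3.662 = 55.3; c'Δl = 6.23; W sinα = 57.4
Σc'Δl = 16.2 kN/m; ΣN' = 159.1 kN/m; ΣW sinα = 85.1 kN/m
Resisting = 16.2 + 159.1·tan34.0° = 16.2 + 107.3 = 123.5 kN/m
FS = 123.5 / 85.1 = 1.451

FS = 1.45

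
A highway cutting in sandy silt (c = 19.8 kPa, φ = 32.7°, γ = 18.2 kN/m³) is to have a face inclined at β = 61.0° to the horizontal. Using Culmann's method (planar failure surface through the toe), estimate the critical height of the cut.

Culmann's analysis gives the critical failure plane at α_cr = (β + φ)/2 = (61.0 + 32.7)/2 = 46.9°, and the critical height
H_c = (4c/γ) · sinβ cosφ / [1 − cos(β − φ)]
    = (4·19.8/18.2) · sin61.0°·cos32.7° / [1 − cos(28.3°)]
    = 4.352 · 0.8746·0.8415 / [1 − 0.8805]
    = 4.352 · 0.7360 / 0.1195
    = 26.80 m

H_c = 26.80 m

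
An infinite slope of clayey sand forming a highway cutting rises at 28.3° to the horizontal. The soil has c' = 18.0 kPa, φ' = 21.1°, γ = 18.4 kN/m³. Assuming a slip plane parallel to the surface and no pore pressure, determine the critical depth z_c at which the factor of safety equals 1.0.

Setting FS = 1.00 in FS = [c' + γz cos²β tanφ'] / [γz sinβ cosβ] and solving for z:
z = c' / [γ cosβ (FS·sinβ − cosβ·tanφ')]
  = 18.0 / [18.4·cos28.3°·(1.00·sin28.3° − cos28.3°·tan21.1°)]
  = 18.0 / [18.4·0.8805·(1.00·0.4741 − 0.8805·0.3859)]
  = 18.0 / 2.1764 = 8.270 m

z_c = 8.27 m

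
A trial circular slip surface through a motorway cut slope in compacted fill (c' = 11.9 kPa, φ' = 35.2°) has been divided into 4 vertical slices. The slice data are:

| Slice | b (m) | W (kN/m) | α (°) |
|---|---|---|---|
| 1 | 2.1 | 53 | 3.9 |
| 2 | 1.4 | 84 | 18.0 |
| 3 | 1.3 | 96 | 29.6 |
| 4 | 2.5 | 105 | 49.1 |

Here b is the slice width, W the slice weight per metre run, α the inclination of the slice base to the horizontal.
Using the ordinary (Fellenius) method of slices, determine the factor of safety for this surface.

Ordinary method of slices: FS = Σ[c'·Δl_i + (W_i cosα_i)·tanφ'] / Σ W_i sinα_i, with Δl_i = b_i / cosα_i.
Slice 1: Δl = 2.1/cos3.9° = 2.105 m; N'_1 = 53·cos3.9° = 52.9; c'Δl = 25.05; W sinα = 3.6
Slice 2: Δl = 1.4/cos18.0° = 1.472 m; N'_2 = 84·cos18.0° = 79.9; c'Δl = 17.52; W sinα = 26.0
Slice 3: Δl = 1.3/cos29.6° = 1.495 m; N'_3 = 96·cos29.6° = 83.5; c'Δl = 17.79; W sinα = 47.4
Slice 4: Δl = 2.5/cos49.1° = 3.818 m; N'_4 = 105·cos49.1° = 68.7; c'Δl = 45.44; W sinα = 79.4
Σc'Δl = 105.8 kN/m; ΣN' = 285.0 kN/m; ΣW sinα = 156.3 kN/m
Resisting = 105.8 + 285.0·tan35.2° = 105.8 + 201.0 = 306.8 kN/m
FS = 306.8 / 156.3 = 1.963

FS = 1.96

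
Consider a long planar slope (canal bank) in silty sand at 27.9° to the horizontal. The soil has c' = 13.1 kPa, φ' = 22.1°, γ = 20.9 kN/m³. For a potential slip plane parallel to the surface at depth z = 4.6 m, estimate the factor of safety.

For an infinite slope with a slip plane parallel to the surface (no pore pressure): FS = [c' + γz cos²β tanφ'] / [γz sinβ cosβ].
γz = 20.9·4.6 = 96.14 kN/m²
Numerator = 13.1 + 96.14·cos²27.9°·tan22.1° = 13.1 + 96.14·0.7810·0.4061 = 43.591 kPa
Denominator = 96.14·sin27.9°·cos27.9° = 96.14·0.4679·0.8838 = 39.758 kPa
FS = 43.591 / 39.758 = 1.096

FS = 1.10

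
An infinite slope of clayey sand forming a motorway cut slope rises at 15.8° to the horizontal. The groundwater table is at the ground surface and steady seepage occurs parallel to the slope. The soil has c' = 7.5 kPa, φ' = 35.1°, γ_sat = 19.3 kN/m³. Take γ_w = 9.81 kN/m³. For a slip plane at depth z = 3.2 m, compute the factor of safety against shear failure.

With seepage parallel to the slope and the water table at the surface, the effective normal stress on the slip plane uses the buoyant unit weight γ' = γ_sat − γ_w while the driving shear stress uses γ_sat:
FS = [c' + γ' z cos²β tanφ'] / [γ_sat z sinβ cosβ]
γ' = 19.3 − 9.81 = 9.49 kN/m³
Numerator = 7.5 + 9.49·3.2·cos²15.8°·tan35.1° = 7.5 + 9.49·3.2·0.9259·0.7028 = 27.261 kPa
Denominator = 19.3·3.2·sin15.8°·cos15.8° = 19.3·3.2·0.2723·0.9622 = 16.181 kPa
FS = 27.261 / 16.181 = 1.685

FS = 1.68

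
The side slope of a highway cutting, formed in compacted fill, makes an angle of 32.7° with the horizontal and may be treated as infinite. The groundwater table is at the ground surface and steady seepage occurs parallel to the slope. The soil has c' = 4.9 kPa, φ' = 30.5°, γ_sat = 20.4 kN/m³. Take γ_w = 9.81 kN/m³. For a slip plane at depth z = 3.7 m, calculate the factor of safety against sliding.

With seepage parallel to the slope and the water table at the surface, the effective normal stress on the slip plane uses the buoyant unit weight γ' = γ_sat − γ_w while the driving shear stress uses γ_sat:
FS = [c' + γ' z cos²β tanφ'] / [γ_sat z sinβ cosβ]
γ' = 20.4 − 9.81 = 10.59 kN/m³
Numerator = 4.9 + 10.59·3.7·cos²32.7°·tan30.5° = 4.9 + 10.59·3.7·0.7081·0.5890 = 21.244 kPa
Denominator = 20.4·3.7·sin32.7°·cos32.7° = 20.4·3.7·0.5402·0.8415 = 34.315 kPa
FS = 21.244 / 34.315 = 0.619

FS = 0.62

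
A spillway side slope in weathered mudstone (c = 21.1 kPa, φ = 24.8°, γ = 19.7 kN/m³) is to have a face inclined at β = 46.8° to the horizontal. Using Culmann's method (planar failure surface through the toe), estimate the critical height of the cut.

H_c = 38.93 m

Culmann's analysis gives the critical failure plane at α_cr = (β + φ)/2 = (46.8 + 24.8)/2 = 35.8°, and the critical height
H_c = (4c/γ) · sinβ cosφ / [1 − cos(β − φ)]
    = (4·21.1/19.7) · sin46.8°·cos24.8° / [1 − cos(22.0°)]
    = 4.284 · 0.7290·0.9078 / [1 − 0.9272]
    = 4.284 · 0.6617 / 0.0728
    = 38.93 m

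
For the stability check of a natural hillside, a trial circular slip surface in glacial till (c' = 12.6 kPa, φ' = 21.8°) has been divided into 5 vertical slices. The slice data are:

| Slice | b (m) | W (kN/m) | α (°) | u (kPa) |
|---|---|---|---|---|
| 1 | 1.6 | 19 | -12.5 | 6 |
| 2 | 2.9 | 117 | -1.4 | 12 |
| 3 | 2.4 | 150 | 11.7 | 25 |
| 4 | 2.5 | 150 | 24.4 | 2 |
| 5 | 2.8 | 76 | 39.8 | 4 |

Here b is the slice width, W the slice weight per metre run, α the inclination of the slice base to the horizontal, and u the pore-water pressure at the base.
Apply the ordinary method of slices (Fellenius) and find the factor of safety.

Ordinary method of slices: FS = Σ[c'·Δl_i + (W_i cosα_i − u_i·Δl_i)·tanφ'] / Σ W_i sinα_i, with Δl_i = b_i / cosα_i.
Slice 1: Δl = 1.6/cos(-12.5°) = 1.639 m; N'_1 = 19·cos(-12.5°) − 6·1.639 = 8.7; c'Δl = 20.65; W sinα = -4.1
Slice 2: Δl = 2.9/cos(-1.4°) = 2.901 m; N'_2 = 117·cos(-1.4°) − 12·2.901 = 82.2; c'Δl = 36.55; W sinα = -2.9
Slice 3: Δl = 2.4/cos11.7° = 2.451 m; N'_3 = 150·cos11.7° − 25·2.451 = 85.6; c'Δl = 30.88; W sinα = 30.4
Slice 4: Δl = 2.5/cos24.4° = 2.745 m; N'_4 = 150·cos24.4° − 2·2.745 = 131.1; c'Δl = 34.59; W sinα = 62.0
Slice 5: Δl = 2.8/cos39.8° = 3.644 m; N'_5 = 76·cos39.8° − 4·3.644 = 43.8; c'Δl = 45.92; W sinα = 48.6
Σc'Δl = 168.6 kN/m; ΣN' = 351.4 kN/m; ΣW sinα = 134.1 kN/m
Resisting = 168.6 + 351.4·tan21.8° = 168.6 + 140.6 = 309.1 kN/m
FS = 309.1 / 134.1 = 2.306

FS = 2.31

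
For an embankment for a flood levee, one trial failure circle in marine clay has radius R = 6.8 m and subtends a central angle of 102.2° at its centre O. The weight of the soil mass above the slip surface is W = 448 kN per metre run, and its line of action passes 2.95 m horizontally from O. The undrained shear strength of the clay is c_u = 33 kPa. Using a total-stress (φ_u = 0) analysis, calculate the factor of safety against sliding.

FS = 2.06

Taking moments about the centre O, the resisting moment is provided by the undrained shear strength acting along the arc:
Arc length L_a = R·θ = 6.8·(102.2°·π/180) = 6.8·1.7837 = 12.13 m
M_R = c_u·L_a·R = 33·12.13·6.8 = 2721.8 kN·m/m
M_D = W·d = 448·2.95 = 1321.6 kN·m/m
FS = M_R / M_D = 2721.8 / 1321.6 = 2.059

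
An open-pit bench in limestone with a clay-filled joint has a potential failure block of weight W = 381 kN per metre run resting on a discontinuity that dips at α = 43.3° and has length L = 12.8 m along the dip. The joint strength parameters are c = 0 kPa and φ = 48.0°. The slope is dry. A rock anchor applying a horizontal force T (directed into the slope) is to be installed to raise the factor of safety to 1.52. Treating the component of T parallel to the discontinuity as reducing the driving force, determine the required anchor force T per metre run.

Resolving forces along and normal to the sliding plane, with the horizontal anchor force T adding T·sinα to the effective normal force and T·cosα acting up the plane against the driving force:
FS = [cL + (W cosα + T sinα) tanφ] / [W sinα − T cosα]
Without the anchor: N' = 277.3 kN/m, driving T_d = 261.3 kN/m, resisting R = 0·12.8 + 277.3·tan48.0° = 308.0 kN/m, FS = 1.18.
Setting FS = 1.52 and solving for T:
1.52·(261.3 − T cos43.3°) = 308.0 + T sin43.3°·tan48.0°
T·(sin43.3°·tan48.0° + 1.52·cos43.3°) = 1.52·261.3 − 308.0
T·(0.6858·1.1106 + 1.52·0.7278) = 397.2 − 308.0 = 89.2
T·1.8679 = 89.2
T = 47.8 kN/m

T = 48 kN/m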